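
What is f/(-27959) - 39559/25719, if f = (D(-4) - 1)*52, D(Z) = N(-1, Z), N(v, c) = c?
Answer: -1099343141/719077521 ≈ -1.5288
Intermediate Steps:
D(Z) = Z
f = -260 (f = (-4 - 1)*52 = -5*52 = -260)
f/(-27959) - 39559/25719 = -260/(-27959) - 39559/25719 = -260*(-1/27959) - 39559*1/25719 = 260/27959 - 39559/25719 = -1099343141/719077521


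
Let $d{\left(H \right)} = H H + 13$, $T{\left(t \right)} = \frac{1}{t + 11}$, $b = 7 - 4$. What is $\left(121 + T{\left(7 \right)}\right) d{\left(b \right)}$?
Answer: $\frac{23969}{9} \approx 2663.2$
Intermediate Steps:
$b = 3$ ($b = 7 - 4 = 3$)
$T{\left(t \right)} = \frac{1}{11 + t}$
$d{\left(H \right)} = 13 + H^{2}$ ($d{\left(H \right)} = H^{2} + 13 = 13 + H^{2}$)
$\left(121 + T{\left(7 \right)}\right) d{\left(b \right)} = \left(121 + \frac{1}{11 + 7}\right) \left(13 + 3^{2}\right) = \left(121 + \frac{1}{18}\right) \left(13 + 9\right) = \left(121 + \frac{1}{18}\right) 22 = \frac{2179}{18} \cdot 22 = \frac{23969}{9}$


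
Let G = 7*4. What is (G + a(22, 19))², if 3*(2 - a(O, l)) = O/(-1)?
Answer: 12544/9 ≈ 1393.8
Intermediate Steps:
a(O, l) = 2 + O/3 (a(O, l) = 2 - O/(3*(-1)) = 2 - O*(-1)/3 = 2 - (-1)*O/3 = 2 + O/3)
G = 28
(G + a(22, 19))² = (28 + (2 + (⅓)*22))² = (28 + (2 + 22/3))² = (28 + 28/3)² = (112/3)² = 12544/9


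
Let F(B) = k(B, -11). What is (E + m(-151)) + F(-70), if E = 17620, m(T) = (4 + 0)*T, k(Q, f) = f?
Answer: 17005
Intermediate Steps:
F(B) = -11
m(T) = 4*T
(E + m(-151)) + F(-70) = (17620 + 4*(-151)) - 11 = (17620 - 604) - 11 = 17016 - 11 = 17005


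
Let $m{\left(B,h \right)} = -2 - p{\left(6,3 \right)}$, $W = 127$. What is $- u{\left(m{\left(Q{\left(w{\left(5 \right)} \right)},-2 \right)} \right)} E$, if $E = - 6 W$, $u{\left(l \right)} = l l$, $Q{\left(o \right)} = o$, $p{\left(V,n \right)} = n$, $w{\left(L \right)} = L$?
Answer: $19050$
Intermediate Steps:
$m{\left(B,h \right)} = -5$ ($m{\left(B,h \right)} = -2 - 3 = -5$)
$u{\left(l \right)} = l^{2}$
$E = -762$ ($E = \left(-6\right) 127 = -762$)
$- u{\left(m{\left(Q{\left(w{\left(5 \right)} \right)},-2 \right)} \right)} E = - \left(-5\right)^{2} \left(-762\right) = \left(-1\right) 25 \left(-762\right) = \left(-25\right) \left(-762\right) = 19050$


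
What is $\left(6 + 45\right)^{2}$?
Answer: $2601$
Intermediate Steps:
$\left(6 + 45\right)^{2} = 51^{2} = 2601$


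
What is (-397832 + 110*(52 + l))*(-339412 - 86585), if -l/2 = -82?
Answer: 159353549784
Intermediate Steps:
l = 164 (l = -2*(-82) = 164)
(-397832 + 110*(52 + l))*(-339412 - 86585) = (-397832 + 110*(52 + 164))*(-339412 - 86585) = (-397832 + 110*216)*(-425997) = (-397832 + 23760)*(-425997) = -374072*(-425997) = 159353549784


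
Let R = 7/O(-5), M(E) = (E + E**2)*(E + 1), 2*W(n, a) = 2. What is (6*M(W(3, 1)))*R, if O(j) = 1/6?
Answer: 1008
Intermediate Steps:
W(n, a) = 1 (W(n, a) = (1/2)*2 = 1)
O(j) = 1/6 (O(j) = 1*(1/6) = 1/6)
M(E) = (1 + E)*(E + E**2) (M(E) = (E + E**2)*(1 + E) = (1 + E)*(E + E**2))
R = 42 (R = 7/(1/6) = 7*6 = 42)
(6*M(W(3, 1)))*R = (6*(1*(1 + 1**2 + 2*1)))*42 = (6*(1*(1 + 1 + 2)))*42 = (6*(1*4))*42 = (6*4)*42 = 24*42 = 1008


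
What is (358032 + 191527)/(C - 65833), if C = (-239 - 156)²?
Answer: 549559/90192 ≈ 6.0932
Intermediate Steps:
C = 156025 (C = (-395)² = 156025)
(358032 + 191527)/(C - 65833) = (358032 + 191527)/(156025 - 65833) = 549559/90192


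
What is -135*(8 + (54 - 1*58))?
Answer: -540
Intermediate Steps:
-135*(8 + (54 - 1*58)) = -135*(8 + (54 - 58)) = -135*(8 - 4) = -135*4 = -540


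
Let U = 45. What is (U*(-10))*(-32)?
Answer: 14400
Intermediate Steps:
(U*(-10))*(-32) = (45*(-10))*(-32) = -450*(-32) = 14400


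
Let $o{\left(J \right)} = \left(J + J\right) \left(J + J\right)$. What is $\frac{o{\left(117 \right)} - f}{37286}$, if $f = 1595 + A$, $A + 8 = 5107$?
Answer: $\frac{24031}{18643} \approx 1.289$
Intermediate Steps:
$A = 5099$ ($A = -8 + 5107 = 5099$)
$o{\left(J \right)} = 4 J^{2}$ ($o{\left(J \right)} = 2 J 2 J = 4 J^{2}$)
$f = 6694$ ($f = 1595 + 5099 = 6694$)
$\frac{o{\left(117 \right)} - f}{37286} = \frac{4 \cdot 117^{2} - 6694}{37286} = \left(4 \cdot 13689 - 6694\right) \frac{1}{37286} = \left(54756 - 6694\right) \frac{1}{37286} = 48062 \cdot \frac{1}{37286} = \frac{24031}{18643}$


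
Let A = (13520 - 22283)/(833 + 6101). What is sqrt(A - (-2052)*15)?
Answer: sqrt(1479852595038)/6934 ≈ 175.44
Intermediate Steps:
A = -8763/6934 ≈ -1.2638
sqrt(A - (-2052)*15) = sqrt(-8763/6934 - (-2052)*15) = sqrt(-8763/6934 - 36*(-855)) = sqrt(-8763/6934 + 30780) = sqrt(213419757/6934) = sqrt(1479852595038)/6934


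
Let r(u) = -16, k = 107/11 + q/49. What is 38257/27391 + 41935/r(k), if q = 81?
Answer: -1148029473/438256 ≈ -2619.5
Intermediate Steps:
k = 6134/539 (k = 107/11 + 81/49 = 6134/539 ≈ 11.380)
38257/27391 + 41935/r(k) = 38257/27391 + 41935/(-16) = 38257*(1/27391) + 41935*(-1/16) = 38257/27391 - 41935/16 = -1148029473/438256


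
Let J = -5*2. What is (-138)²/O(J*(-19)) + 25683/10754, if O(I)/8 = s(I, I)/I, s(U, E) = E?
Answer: 12812790/5377 ≈ 2382.9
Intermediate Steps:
J = -10
O(I) = 8 (O(I) = 8*(I/I) = 8*1 = 8)
(-138)²/O(J*(-19)) + 25683/10754 = (-138)²/8 + 25683/10754 = 19044*(⅛) + 25683*(1/10754) = 4761/2 + 25683/10754 = 12812790/5377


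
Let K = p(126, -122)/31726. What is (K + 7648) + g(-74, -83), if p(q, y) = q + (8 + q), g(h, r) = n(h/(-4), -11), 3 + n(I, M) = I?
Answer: 243132461/31726 ≈ 7663.5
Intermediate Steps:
n(I, M) = -3 + I
g(h, r) = -3 - h/4 (g(h, r) = -3 + h/(-4) = -3 + h*(-1/4) = -3 - h/4)
p(q, y) = 8 + 2*q
K = 130/15863 (K = (8 + 2*126)/31726 = (8 + 252)*(1/31726) = 260*(1/31726) = 130/15863 ≈ 0.0081952)
(K + 7648) + g(-74, -83) = (130/15863 + 7648) + (-3 - 1/4*(-74)) = 121320354/15863 + (-3 + 37/2) = 121320354/15863 + 31/2 = 243132461/31726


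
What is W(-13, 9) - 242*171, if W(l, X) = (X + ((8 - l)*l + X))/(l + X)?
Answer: -165273/4 ≈ -41318.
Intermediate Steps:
W(l, X) = (2*X + l*(8 - l))/(X + l) (W(l, X) = (X + (l*(8 - l) + X))/(X + l) = (X + (X + l*(8 - l)))/(X + l) = (2*X + l*(8 - l))/(X + l))
W(-13, 9) - 242*171 = (-1*(-13)² + 2*9 + 8*(-13))/(9 - 13) - 242*171 = (-1*169 + 18 - 104)/(-4) - 41382 = -(-169 + 18 - 104)/4 - 41382 = -¼*(-255) - 41382 = 255/4 - 41382 = -165273/4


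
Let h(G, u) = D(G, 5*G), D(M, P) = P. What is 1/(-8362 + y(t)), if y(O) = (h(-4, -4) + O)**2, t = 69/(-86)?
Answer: -7396/58644831 ≈ -0.00012612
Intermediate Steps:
h(G, u) = 5*G
t = -69/86 (t = 69*(-1/86) = -69/86 ≈ -0.80233)
y(O) = (-20 + O)**2 (y(O) = (5*(-4) + O)**2 = (-20 + O)**2)
1/(-8362 + y(t)) = 1/(-8362 + (-20 - 69/86)**2) = 1/(-8362 + (-1789/86)**2) = 1/(-8362 + 3200521/7396) = 1/(-58644831/7396) = -7396/58644831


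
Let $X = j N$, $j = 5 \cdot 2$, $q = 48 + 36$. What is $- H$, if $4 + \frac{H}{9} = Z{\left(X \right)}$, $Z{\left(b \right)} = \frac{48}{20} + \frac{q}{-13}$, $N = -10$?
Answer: $\frac{4716}{65} \approx 72.554$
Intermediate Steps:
$q = 84$
$j = 10$
$X = -100$ ($X = 10 \left(-10\right) = -100$)
$Z{\left(b \right)} = - \frac{264}{65}$ ($Z{\left(b \right)} = \frac{48}{20} + \frac{84}{-13} = 48 \cdot \frac{1}{20} + 84 \left(- \frac{1}{13}\right) = \frac{12}{5} - \frac{84}{13} = - \frac{264}{65}$)
$H = - \frac{4716}{65}$ ($H = -36 + 9 \left(- \frac{264}{65}\right) = -36 - \frac{2376}{65} = - \frac{4716}{65} \approx -72.554$)
$- H = \left(-1\right) \left(- \frac{4716}{65}\right) = \frac{4716}{65}$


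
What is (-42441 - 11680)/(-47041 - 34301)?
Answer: 54121/81342 ≈ 0.66535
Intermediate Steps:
(-42441 - 11680)/(-47041 - 34301) = -54121/(-81342) = -54121*(-1/81342) = 54121/81342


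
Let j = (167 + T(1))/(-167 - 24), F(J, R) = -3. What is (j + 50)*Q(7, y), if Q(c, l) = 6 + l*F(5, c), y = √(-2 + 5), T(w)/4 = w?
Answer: 56274/191 - 28137*√3/191 ≈ 39.473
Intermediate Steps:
T(w) = 4*w
y = √3 ≈ 1.7320
Q(c, l) = 6 - 3*l (Q(c, l) = 6 + l*(-3) = 6 - 3*l)
j = -171/191 (j = (167 + 4*1)/(-167 - 24) = (167 + 4)/(-191) = 171*(-1/191) = -171/191 ≈ -0.89529)
(j + 50)*Q(7, y) = (-171/191 + 50)*(6 - 3*√3) = 9379*(6 - 3*√3)/191 = 56274/191 - 28137*√3/191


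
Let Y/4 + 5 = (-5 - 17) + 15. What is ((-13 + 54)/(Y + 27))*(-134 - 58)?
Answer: 2624/7 ≈ 374.86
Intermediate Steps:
Y = -48 (Y = -20 + 4*((-5 - 17) + 15) = -20 + 4*(-22 + 15) = -20 + 4*(-7) = -20 - 28 = -48)
((-13 + 54)/(Y + 27))*(-134 - 58) = ((-13 + 54)/(-48 + 27))*(-134 - 58) = (41/(-21))*(-192) = (41*(-1/21))*(-192) = -41/21*(-192) = 2624/7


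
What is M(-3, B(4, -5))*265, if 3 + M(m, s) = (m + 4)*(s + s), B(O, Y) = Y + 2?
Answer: -2385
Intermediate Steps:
B(O, Y) = 2 + Y
M(m, s) = -3 + 2*s*(4 + m) (M(m, s) = -3 + (m + 4)*(s + s) = -3 + (4 + m)*(2*s) = -3 + 2*s*(4 + m))
M(-3, B(4, -5))*265 = (-3 + 8*(2 - 5) + 2*(-3)*(2 - 5))*265 = (-3 + 8*(-3) + 2*(-3)*(-3))*265 = (-3 - 24 + 18)*265 = -9*265 = -2385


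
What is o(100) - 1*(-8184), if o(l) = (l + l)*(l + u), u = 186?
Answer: 65384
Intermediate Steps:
o(l) = 2*l*(186 + l) (o(l) = (l + l)*(l + 186) = (2*l)*(186 + l) = 2*l*(186 + l))
o(100) - 1*(-8184) = 2*100*(186 + 100) - 1*(-8184) = 2*100*286 + 8184 = 57200 + 8184 = 65384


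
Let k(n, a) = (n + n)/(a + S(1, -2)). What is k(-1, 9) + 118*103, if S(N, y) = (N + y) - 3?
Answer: 60768/5 ≈ 12154.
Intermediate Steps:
S(N, y) = -3 + N + y
k(n, a) = 2*n/(-4 + a) (k(n, a) = (n + n)/(a + (-3 + 1 - 2)) = (2*n)/(a - 4) = (2*n)/(-4 + a) = 2*n/(-4 + a))
k(-1, 9) + 118*103 = 2*(-1)/(-4 + 9) + 118*103 = 2*(-1)/5 + 12154 = 2*(-1)*(⅕) + 12154 = -⅖ + 12154 = 60768/5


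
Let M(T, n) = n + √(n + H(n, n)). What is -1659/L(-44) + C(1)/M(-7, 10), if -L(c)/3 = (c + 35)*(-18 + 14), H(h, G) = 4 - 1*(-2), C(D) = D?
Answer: 3889/252 ≈ 15.433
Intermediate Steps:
H(h, G) = 6 (H(h, G) = 4 + 2 = 6)
L(c) = 420 + 12*c (L(c) = -3*(c + 35)*(-18 + 14) = -3*(35 + c)*(-4) = -3*(-140 - 4*c) = 420 + 12*c)
M(T, n) = n + √(6 + n) (M(T, n) = n + √(n + 6) = n + √(6 + n))
-1659/L(-44) + C(1)/M(-7, 10) = -1659/(420 + 12*(-44)) + 1/(10 + √(6 + 10)) = -1659/(420 - 528) + 1/(10 + √16) = -1659/(-108) + 1/(10 + 4) = -1659*(-1/108) + 1/14 = 553/36 + 1*(1/14) = 553/36 + 1/14 = 3889/252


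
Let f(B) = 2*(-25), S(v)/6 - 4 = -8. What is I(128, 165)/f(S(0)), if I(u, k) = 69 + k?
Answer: -117/25 ≈ -4.6800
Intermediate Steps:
S(v) = -24 (S(v) = 24 + 6*(-8) = 24 - 48 = -24)
f(B) = -50
I(128, 165)/f(S(0)) = (69 + 165)/(-50) = 234*(-1/50) = -117/25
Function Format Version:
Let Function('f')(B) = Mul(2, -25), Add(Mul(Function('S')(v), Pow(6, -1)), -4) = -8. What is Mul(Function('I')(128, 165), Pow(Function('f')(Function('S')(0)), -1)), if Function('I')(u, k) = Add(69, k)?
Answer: Rational(-117, 25) ≈ -4.6800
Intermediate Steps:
Function('S')(v) = -24 (Function('S')(v) = Add(24, Mul(6, -8)) = Add(24, -48) = -24)
Function('f')(B) = -50
Mul(Function('I')(128, 165), Pow(Function('f')(Function('S')(0)), -1)) = Mul(Add(69, 165), Pow(-50, -1)) = Mul(234, Rational(-1, 50)) = Rational(-117, 25)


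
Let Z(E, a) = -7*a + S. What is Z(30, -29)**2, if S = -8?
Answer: 38025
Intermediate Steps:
Z(E, a) = -8 - 7*a (Z(E, a) = -7*a - 8 = -8 - 7*a)
Z(30, -29)**2 = (-8 - 7*(-29))**2 = (-8 + 203)**2 = 195**2 = 38025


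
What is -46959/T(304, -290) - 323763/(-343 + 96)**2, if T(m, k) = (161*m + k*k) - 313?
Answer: -45838308384/8097785579 ≈ -5.6606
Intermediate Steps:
T(m, k) = -313 + k**2 + 161*m (T(m, k) = (161*m + k**2) - 313 = (k**2 + 161*m) - 313 = -313 + k**2 + 161*m)
-46959/T(304, -290) - 323763/(-343 + 96)**2 = -46959/(-313 + (-290)**2 + 161*304) - 323763/(-343 + 96)**2 = -46959/(-313 + 84100 + 48944) - 323763/((-247)**2) = -46959/132731 - 323763/61009 = -45838308384/8097785579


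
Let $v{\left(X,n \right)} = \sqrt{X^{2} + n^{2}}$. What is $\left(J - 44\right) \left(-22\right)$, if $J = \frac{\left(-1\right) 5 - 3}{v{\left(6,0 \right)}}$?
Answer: $\frac{2992}{3} \approx 997.33$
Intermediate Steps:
$J = - \frac{4}{3}$ ($J = \frac{\left(-1\right) 5 - 3}{\sqrt{6^{2} + 0^{2}}} = \frac{-5 - 3}{\sqrt{36 + 0}} = - \frac{8}{\sqrt{36}} = - \frac{8}{6} = \left(-8\right) \frac{1}{6} = - \frac{4}{3} \approx -1.3333$)
$\left(J - 44\right) \left(-22\right) = \left(- \frac{4}{3} - 44\right) \left(-22\right) = \left(- \frac{136}{3}\right) \left(-22\right) = \frac{2992}{3}$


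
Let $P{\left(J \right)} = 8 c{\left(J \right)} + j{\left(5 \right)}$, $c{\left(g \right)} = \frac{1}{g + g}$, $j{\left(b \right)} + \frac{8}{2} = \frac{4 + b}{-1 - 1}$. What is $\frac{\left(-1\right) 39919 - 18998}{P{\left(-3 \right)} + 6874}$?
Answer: $- \frac{353502}{41185} \approx -8.5833$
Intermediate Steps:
$j{\left(b \right)} = -6 - \frac{b}{2}$ ($j{\left(b \right)} = -4 + \frac{4 + b}{-1 - 1} = -4 + \frac{4 + b}{-2} = -4 + \left(4 + b\right) \left(- \frac{1}{2}\right) = -4 - \left(2 + \frac{b}{2}\right) = -6 - \frac{b}{2}$)
$c{\left(g \right)} = \frac{1}{2 g}$
$P{\left(J \right)} = - \frac{17}{2} + \frac{4}{J}$ ($P{\left(J \right)} = 8 \frac{1}{2 J} - \frac{17}{2} = \frac{4}{J} - \frac{17}{2} = - \frac{17}{2} + \frac{4}{J}$)
$\frac{\left(-1\right) 39919 - 18998}{P{\left(-3 \right)} + 6874} = \frac{\left(-1\right) 39919 - 18998}{\left(- \frac{17}{2} + \frac{4}{-3}\right) + 6874} = \frac{-39919 - 18998}{\left(- \frac{17}{2} + 4 \left(- \frac{1}{3}\right)\right) + 6874} = - \frac{58917}{\left(- \frac{17}{2} - \frac{4}{3}\right) + 6874} = - \frac{58917}{- \frac{59}{6} + 6874} = - \frac{58917}{\frac{41185}{6}} = \left(-58917\right) \frac{6}{41185} = - \frac{353502}{41185}$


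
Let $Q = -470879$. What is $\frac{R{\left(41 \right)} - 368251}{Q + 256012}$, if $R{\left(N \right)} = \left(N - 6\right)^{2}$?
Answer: $\frac{367026}{214867} \approx 1.7082$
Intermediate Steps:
$R{\left(N \right)} = \left(-6 + N\right)^{2}$
$\frac{R{\left(41 \right)} - 368251}{Q + 256012} = \frac{\left(-6 + 41\right)^{2} - 368251}{-470879 + 256012} = \frac{35^{2} - 368251}{-214867} = \left(1225 - 368251\right) \left(- \frac{1}{214867}\right) = \left(-367026\right) \left(- \frac{1}{214867}\right) = \frac{367026}{214867}$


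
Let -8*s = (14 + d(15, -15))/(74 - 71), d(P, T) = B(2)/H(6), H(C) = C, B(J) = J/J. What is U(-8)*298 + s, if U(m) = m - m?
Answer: -85/144 ≈ -0.59028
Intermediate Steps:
B(J) = 1
U(m) = 0
d(P, T) = ⅙ (d(P, T) = 1/6 = 1*(⅙) = ⅙)
s = -85/144 (s = -(14 + ⅙)/(8*(74 - 71)) = -85/(48*3) = -⅛*85/18 = -85/144 ≈ -0.59028)
U(-8)*298 + s = 0*298 - 85/144 = 0 - 85/144 = -85/144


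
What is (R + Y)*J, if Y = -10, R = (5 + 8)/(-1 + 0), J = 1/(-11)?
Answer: 23/11 ≈ 2.0909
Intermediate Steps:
J = -1/11 ≈ -0.090909
R = -13 (R = 13/(-1) = 13*(-1) = -13)
(R + Y)*J = (-13 - 10)*(-1/11) = -23*(-1/11) = 23/11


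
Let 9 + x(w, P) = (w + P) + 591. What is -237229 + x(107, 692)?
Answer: -235848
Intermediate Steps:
x(w, P) = 582 + P + w (x(w, P) = -9 + ((w + P) + 591) = -9 + ((P + w) + 591) = -9 + (591 + P + w) = 582 + P + w)
-237229 + x(107, 692) = -237229 + (582 + 692 + 107) = -237229 + 1381 = -235848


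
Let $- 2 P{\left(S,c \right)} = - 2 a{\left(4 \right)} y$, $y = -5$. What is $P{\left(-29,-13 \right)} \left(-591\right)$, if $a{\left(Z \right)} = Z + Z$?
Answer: $23640$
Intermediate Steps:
$a{\left(Z \right)} = 2 Z$
$P{\left(S,c \right)} = -40$ ($P{\left(S,c \right)} = - \frac{- 2 \cdot 2 \cdot 4 \left(-5\right)}{2} = - \frac{\left(-2\right) 8 \left(-5\right)}{2} = - \frac{\left(-16\right) \left(-5\right)}{2} = \left(- \frac{1}{2}\right) 80 = -40$)
$P{\left(-29,-13 \right)} \left(-591\right) = \left(-40\right) \left(-591\right) = 23640$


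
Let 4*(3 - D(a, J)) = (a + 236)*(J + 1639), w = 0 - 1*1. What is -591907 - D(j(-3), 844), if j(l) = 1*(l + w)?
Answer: -447896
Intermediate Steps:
w = -1 (w = 0 - 1 = -1)
j(l) = -1 + l (j(l) = 1*(l - 1) = 1*(-1 + l) = -1 + l)
D(a, J) = 3 - (236 + a)*(1639 + J)/4 (D(a, J) = 3 - (a + 236)*(J + 1639)/4 = 3 - (236 + a)*(1639 + J)/4)
-591907 - D(j(-3), 844) = -591907 - (-96698 - 59*844 - 1639*(-1 - 3)/4 - ¼*844*(-1 - 3)) = -591907 - (-96698 - 49796 - 1639/4*(-4) - ¼*844*(-4)) = -591907 - (-96698 - 49796 + 1639 + 844) = -591907 - 1*(-144011) = -591907 + 144011 = -447896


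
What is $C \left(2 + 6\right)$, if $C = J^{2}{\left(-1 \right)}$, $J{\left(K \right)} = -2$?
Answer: $32$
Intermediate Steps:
$C = 4$ ($C = \left(-2\right)^{2} = 4$)
$C \left(2 + 6\right) = 4 \left(2 + 6\right) = 4 \cdot 8 = 32$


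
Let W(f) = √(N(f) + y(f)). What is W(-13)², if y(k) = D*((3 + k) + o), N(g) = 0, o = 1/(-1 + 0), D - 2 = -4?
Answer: 22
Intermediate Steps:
D = -2 (D = 2 - 4 = -2)
o = -1 (o = 1/(-1) = -1)
y(k) = -4 - 2*k (y(k) = -2*((3 + k) - 1) = -2*(2 + k) = -4 - 2*k)
W(f) = √(-4 - 2*f) (W(f) = √(0 + (-4 - 2*f)) = √(-4 - 2*f))
W(-13)² = (√(-4 - 2*(-13)))² = (√(-4 + 26))² = (√22)² = 22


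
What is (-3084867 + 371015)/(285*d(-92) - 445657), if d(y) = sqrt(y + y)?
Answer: 1209447140764/198625107049 + 1546895640*I*sqrt(46)/198625107049 ≈ 6.0891 + 0.052821*I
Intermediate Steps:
d(y) = sqrt(2)*sqrt(y) (d(y) = sqrt(2*y) = sqrt(2)*sqrt(y))
(-3084867 + 371015)/(285*d(-92) - 445657) = (-3084867 + 371015)/(285*(sqrt(2)*sqrt(-92)) - 445657) = -2713852/(285*(sqrt(2)*(2*I*sqrt(23))) - 445657) = -2713852/(285*(2*I*sqrt(46)) - 445657) = -2713852/(570*I*sqrt(46) - 445657) = -2713852/(-445657 + 570*I*sqrt(46))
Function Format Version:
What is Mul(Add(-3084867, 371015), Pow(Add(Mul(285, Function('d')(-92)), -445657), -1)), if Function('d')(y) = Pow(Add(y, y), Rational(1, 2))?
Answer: Add(Rational(1209447140764, 198625107049), Mul(Rational(1546895640, 198625107049), I, Pow(46, Rational(1, 2)))) ≈ Add(6.0891, Mul(0.052821, I))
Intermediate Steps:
Function('d')(y) = Mul(Pow(2, Rational(1, 2)), Pow(y, Rational(1, 2))) (Function('d')(y) = Pow(Mul(2, y), Rational(1, 2)) = Mul(Pow(2, Rational(1, 2)), Pow(y, Rational(1, 2))))
Mul(Add(-3084867, 371015), Pow(Add(Mul(285, Function('d')(-92)), -445657), -1)) = Mul(Add(-3084867, 371015), Pow(Add(Mul(285, Mul(Pow(2, Rational(1, 2)), Pow(-92, Rational(1, 2)))), -445657), -1)) = Mul(-2713852, Pow(Add(Mul(285, Mul(Pow(2, Rational(1, 2)), Mul(2, I, Pow(23, Rational(1, 2))))), -445657), -1)) = Mul(-2713852, Pow(Add(Mul(285, Mul(2, I, Pow(46, Rational(1, 2)))), -445657), -1)) = Mul(-2713852, Pow(Add(Mul(570, I, Pow(46, Rational(1, 2))), -445657), -1)) = Mul(-2713852, Pow(Add(-445657, Mul(570, I, Pow(46, Rational(1, 2)))), -1))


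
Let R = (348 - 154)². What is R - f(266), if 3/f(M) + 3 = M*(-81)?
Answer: 270339389/7183 ≈ 37636.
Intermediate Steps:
f(M) = 3/(-3 - 81*M) (f(M) = 3/(-3 + M*(-81)) = 3/(-3 - 81*M))
R = 37636 (R = 194² = 37636)
R - f(266) = 37636 - (-1)/(1 + 27*266) = 37636 - (-1)/(1 + 7182) = 37636 - (-1)/7183 = 37636 - 1*(-1/7183) = 37636 + 1/7183 = 270339389/7183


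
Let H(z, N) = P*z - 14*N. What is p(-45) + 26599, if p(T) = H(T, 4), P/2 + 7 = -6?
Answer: 27713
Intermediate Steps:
P = -26 (P = -14 + 2*(-6) = -14 - 12 = -26)
H(z, N) = -26*z - 14*N
p(T) = -56 - 26*T (p(T) = -26*T - 14*4 = -26*T - 56 = -56 - 26*T)
p(-45) + 26599 = (-56 - 26*(-45)) + 26599 = (-56 + 1170) + 26599 = 1114 + 26599 = 27713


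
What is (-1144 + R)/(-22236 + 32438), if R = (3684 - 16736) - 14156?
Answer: -14176/5101 ≈ -2.7791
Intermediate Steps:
R = -27208 (R = -13052 - 14156 = -27208)
(-1144 + R)/(-22236 + 32438) = (-1144 - 27208)/(-22236 + 32438) = -28352/10202 = -28352*1/10202 = -14176/5101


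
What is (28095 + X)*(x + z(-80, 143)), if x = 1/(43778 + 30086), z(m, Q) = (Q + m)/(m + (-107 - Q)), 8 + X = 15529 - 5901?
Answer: -5849724731/812504 ≈ -7199.6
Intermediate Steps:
X = 9620 (X = -8 + (15529 - 5901) = -8 + 9628 = 9620)
z(m, Q) = (Q + m)/(-107 + m - Q)
x = 1/73864 ≈ 1.3538e-5
(28095 + X)*(x + z(-80, 143)) = (28095 + 9620)*(1/73864 + (143 - 80)/(-107 - 80 - 1*143)) = 37715*(1/73864 + 63/(-107 - 80 - 143)) = 37715*(1/73864 + 63/(-330)) = 37715*(1/73864 - 1/330*63) = 37715*(1/73864 - 21/110) = 37715*(-775517/4062520) = -5849724731/812504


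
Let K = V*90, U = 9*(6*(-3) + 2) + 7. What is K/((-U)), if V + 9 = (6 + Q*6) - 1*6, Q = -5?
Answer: -3510/137 ≈ -25.620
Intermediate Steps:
U = -137 (U = 9*(-18 + 2) + 7 = 9*(-16) + 7 = -144 + 7 = -137)
V = -39 (V = -9 + ((6 - 5*6) - 1*6) = -9 + ((6 - 30) - 6) = -9 + (-24 - 6) = -9 - 30 = -39)
K = -3510 (K = -39*90 = -3510)
K/((-U)) = -3510/((-1*(-137))) = -3510/137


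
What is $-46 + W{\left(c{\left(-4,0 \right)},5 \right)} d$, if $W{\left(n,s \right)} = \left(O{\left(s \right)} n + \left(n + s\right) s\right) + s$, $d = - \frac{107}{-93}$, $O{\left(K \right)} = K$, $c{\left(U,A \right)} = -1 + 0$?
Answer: $- \frac{2138}{93} \approx -22.989$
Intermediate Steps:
$c{\left(U,A \right)} = -1$
$d = \frac{107}{93}$ ($d = \left(-107\right) \left(- \frac{1}{93}\right) = \frac{107}{93} \approx 1.1505$)
$W{\left(n,s \right)} = s + n s + s \left(n + s\right)$ ($W{\left(n,s \right)} = \left(s n + \left(n + s\right) s\right) + s = \left(n s + s \left(n + s\right)\right) + s = s + n s + s \left(n + s\right)$)
$-46 + W{\left(c{\left(-4,0 \right)},5 \right)} d = -46 + 5 \left(1 + 5 + 2 \left(-1\right)\right) \frac{107}{93} = -46 + 5 \left(1 + 5 - 2\right) \frac{107}{93} = -46 + 5 \cdot 4 \cdot \frac{107}{93} = -46 + 20 \cdot \frac{107}{93} = -46 + \frac{2140}{93} = - \frac{2138}{93}$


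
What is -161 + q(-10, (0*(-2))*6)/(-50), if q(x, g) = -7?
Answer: -8043/50 ≈ -160.86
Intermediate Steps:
-161 + q(-10, (0*(-2))*6)/(-50) = -161 - 7/(-50) = -161 - 7*(-1/50) = -161 + 7/50 = -8043/50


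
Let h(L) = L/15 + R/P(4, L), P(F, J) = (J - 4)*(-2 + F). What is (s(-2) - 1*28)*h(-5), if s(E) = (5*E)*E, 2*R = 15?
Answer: 6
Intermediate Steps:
R = 15/2 (R = (½)*15 = 15/2 ≈ 7.5000)
P(F, J) = (-4 + J)*(-2 + F)
h(L) = L/15 + 15/(2*(-8 + 2*L)) (h(L) = L/15 + 15/(2*(8 - 4*4 - 2*L + 4*L)) = L*(1/15) + 15/(2*(8 - 16 - 2*L + 4*L)) = L/15 + 15/(2*(-8 + 2*L)))
s(E) = 5*E²
(s(-2) - 1*28)*h(-5) = (5*(-2)² - 1*28)*((225 + 4*(-5)*(-4 - 5))/(60*(-4 - 5))) = (5*4 - 28)*((1/60)*(225 + 4*(-5)*(-9))/(-9)) = (20 - 28)*((1/60)*(-⅑)*(225 + 180)) = -2*(-1)*405/(15*9) = -8*(-¾) = 6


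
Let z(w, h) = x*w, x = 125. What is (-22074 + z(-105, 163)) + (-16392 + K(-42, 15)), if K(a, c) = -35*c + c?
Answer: -52101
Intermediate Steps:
K(a, c) = -34*c
z(w, h) = 125*w
(-22074 + z(-105, 163)) + (-16392 + K(-42, 15)) = (-22074 + 125*(-105)) + (-16392 - 34*15) = (-22074 - 13125) + (-16392 - 510) = -35199 - 16902 = -52101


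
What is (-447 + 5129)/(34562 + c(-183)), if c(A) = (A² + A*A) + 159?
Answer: 4682/101699 ≈ 0.046038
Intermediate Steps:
c(A) = 159 + 2*A² (c(A) = (A² + A²) + 159 = 2*A² + 159 = 159 + 2*A²)
(-447 + 5129)/(34562 + c(-183)) = (-447 + 5129)/(34562 + (159 + 2*(-183)²)) = 4682/(34562 + (159 + 2*33489)) = 4682/(34562 + (159 + 66978)) = 4682/(34562 + 67137) = 4682/101699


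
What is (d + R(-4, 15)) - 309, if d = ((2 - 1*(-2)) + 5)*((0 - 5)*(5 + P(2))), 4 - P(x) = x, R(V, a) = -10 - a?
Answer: -649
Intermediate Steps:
P(x) = 4 - x
d = -315 (d = ((2 - 1*(-2)) + 5)*((0 - 5)*(5 + (4 - 1*2))) = ((2 + 2) + 5)*(-5*(5 + (4 - 2))) = (4 + 5)*(-5*(5 + 2)) = 9*(-5*7) = 9*(-35) = -315)
(d + R(-4, 15)) - 309 = (-315 + (-10 - 1*15)) - 309 = (-315 + (-10 - 15)) - 309 = (-315 - 25) - 309 = -340 - 309 = -649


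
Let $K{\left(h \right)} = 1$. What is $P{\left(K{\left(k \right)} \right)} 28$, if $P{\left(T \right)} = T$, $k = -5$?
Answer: $28$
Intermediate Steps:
$P{\left(K{\left(k \right)} \right)} 28 = 1 \cdot 28 = 28$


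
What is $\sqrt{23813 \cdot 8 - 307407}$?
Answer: $i \sqrt{116903} \approx 341.91 i$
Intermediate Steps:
$\sqrt{23813 \cdot 8 - 307407} = \sqrt{190504 - 307407} = \sqrt{-116903} = i \sqrt{116903}$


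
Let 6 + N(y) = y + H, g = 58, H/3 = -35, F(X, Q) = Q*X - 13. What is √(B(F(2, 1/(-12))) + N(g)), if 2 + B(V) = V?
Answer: I*√2454/6 ≈ 8.2563*I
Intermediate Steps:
F(X, Q) = -13 + Q*X
B(V) = -2 + V
H = -105 (H = 3*(-35) = -105)
N(y) = -111 + y (N(y) = -6 + (y - 105) = -6 + (-105 + y) = -111 + y)
√(B(F(2, 1/(-12))) + N(g)) = √((-2 + (-13 + 2/(-12))) + (-111 + 58)) = √((-2 + (-13 - 1/12*2)) - 53) = √((-2 + (-13 - ⅙)) - 53) = √((-2 - 79/6) - 53) = √(-91/6 - 53) = √(-409/6) = I*√2454/6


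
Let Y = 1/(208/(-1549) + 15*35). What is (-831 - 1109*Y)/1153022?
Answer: -338667484/468713243687 ≈ -0.00072255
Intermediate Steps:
Y = 1549/813017 (Y = 1/(208*(-1/1549) + 525) = 1/(-208/1549 + 525) = 1/(813017/1549) = 1549/813017 ≈ 0.0019052)
(-831 - 1109*Y)/1153022 = (-831 - 1109*1549/813017)/1153022 = (-831 - 1717841/813017)*(1/1153022) = -677334968/813017*1/1153022 = -338667484/468713243687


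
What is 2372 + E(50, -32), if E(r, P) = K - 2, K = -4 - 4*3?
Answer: 2354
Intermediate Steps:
K = -16 (K = -4 - 12 = -16)
E(r, P) = -18 (E(r, P) = -16 - 2 = -18)
2372 + E(50, -32) = 2372 - 18 = 2354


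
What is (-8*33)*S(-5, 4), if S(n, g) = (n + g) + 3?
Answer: -528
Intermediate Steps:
S(n, g) = 3 + g + n (S(n, g) = (g + n) + 3 = 3 + g + n)
(-8*33)*S(-5, 4) = (-8*33)*(3 + 4 - 5) = -264*2 = -528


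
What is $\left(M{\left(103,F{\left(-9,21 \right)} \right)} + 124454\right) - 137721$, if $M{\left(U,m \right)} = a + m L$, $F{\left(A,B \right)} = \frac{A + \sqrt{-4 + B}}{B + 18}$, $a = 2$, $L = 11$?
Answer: $- \frac{172478}{13} + \frac{11 \sqrt{17}}{39} \approx -13266.0$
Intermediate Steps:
$F{\left(A,B \right)} = \frac{A + \sqrt{-4 + B}}{18 + B}$
$M{\left(U,m \right)} = 2 + 11 m$ ($M{\left(U,m \right)} = 2 + m 11 = 2 + 11 m$)
$\left(M{\left(103,F{\left(-9,21 \right)} \right)} + 124454\right) - 137721 = \left(\left(2 + 11 \frac{-9 + \sqrt{-4 + 21}}{18 + 21}\right) + 124454\right) - 137721 = \left(\left(2 + 11 \frac{-9 + \sqrt{17}}{39}\right) + 124454\right) - 137721 = \left(\left(2 + 11 \left(- \frac{3}{13} + \frac{\sqrt{17}}{39}\right)\right) + 124454\right) - 137721 = \left(\left(2 - \left(\frac{33}{13} - \frac{11 \sqrt{17}}{39}\right)\right) + 124454\right) - 137721 = \left(\left(- \frac{7}{13} + \frac{11 \sqrt{17}}{39}\right) + 124454\right) - 137721 = \left(\frac{1617895}{13} + \frac{11 \sqrt{17}}{39}\right) - 137721 = - \frac{172478}{13} + \frac{11 \sqrt{17}}{39}$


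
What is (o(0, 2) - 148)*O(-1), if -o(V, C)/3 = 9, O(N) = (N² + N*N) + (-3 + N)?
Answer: 350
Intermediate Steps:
O(N) = -3 + N + 2*N² (O(N) = (N² + N²) + (-3 + N) = 2*N² + (-3 + N) = -3 + N + 2*N²)
o(V, C) = -27 (o(V, C) = -3*9 = -27)
(o(0, 2) - 148)*O(-1) = (-27 - 148)*(-3 - 1 + 2*(-1)²) = -175*(-3 - 1 + 2*1) = -175*(-3 - 1 + 2) = -175*(-2) = 350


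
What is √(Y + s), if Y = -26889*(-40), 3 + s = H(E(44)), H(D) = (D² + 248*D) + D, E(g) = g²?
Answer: √5305717 ≈ 2303.4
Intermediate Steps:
H(D) = D² + 249*D
s = 4230157 (s = -3 + 44²*(249 + 44²) = -3 + 1936*(249 + 1936) = -3 + 1936*2185 = -3 + 4230160 = 4230157)
Y = 1075560
√(Y + s) = √(1075560 + 4230157) = √5305717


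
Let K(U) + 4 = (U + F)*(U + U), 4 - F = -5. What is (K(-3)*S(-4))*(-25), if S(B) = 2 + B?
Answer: -2000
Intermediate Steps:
F = 9 (F = 4 - 1*(-5) = 4 + 5 = 9)
K(U) = -4 + 2*U*(9 + U) (K(U) = -4 + (U + 9)*(U + U) = -4 + (9 + U)*(2*U) = -4 + 2*U*(9 + U))
(K(-3)*S(-4))*(-25) = ((-4 + 2*(-3)**2 + 18*(-3))*(2 - 4))*(-25) = ((-4 + 2*9 - 54)*(-2))*(-25) = ((-4 + 18 - 54)*(-2))*(-25) = -40*(-2)*(-25) = 80*(-25) = -2000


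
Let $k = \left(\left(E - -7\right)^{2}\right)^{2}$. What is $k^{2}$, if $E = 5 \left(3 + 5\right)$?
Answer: $23811286661761$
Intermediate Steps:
$E = 40$ ($E = 5 \cdot 8 = 40$)
$k = 4879681$ ($k = \left(\left(40 - -7\right)^{2}\right)^{2} = \left(\left(40 + \left(\left(6 + 2\right) - 1\right)\right)^{2}\right)^{2} = \left(\left(40 + \left(8 - 1\right)\right)^{2}\right)^{2} = \left(\left(40 + 7\right)^{2}\right)^{2} = \left(47^{2}\right)^{2} = 2209^{2} = 4879681$)
$k^{2} = 4879681^{2} = 23811286661761$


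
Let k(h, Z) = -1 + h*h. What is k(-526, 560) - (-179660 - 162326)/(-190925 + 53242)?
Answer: 38093102039/137683 ≈ 2.7667e+5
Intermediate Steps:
k(h, Z) = -1 + h²
k(-526, 560) - (-179660 - 162326)/(-190925 + 53242) = (-1 + (-526)²) - (-179660 - 162326)/(-190925 + 53242) = (-1 + 276676) - (-341986)/(-137683) = 276675 - (-341986)*(-1)/137683 = 276675 - 1*341986/137683 = 276675 - 341986/137683 = 38093102039/137683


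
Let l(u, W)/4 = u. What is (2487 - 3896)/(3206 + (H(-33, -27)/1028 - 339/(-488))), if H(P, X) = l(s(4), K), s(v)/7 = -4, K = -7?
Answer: -176711144/402157155 ≈ -0.43941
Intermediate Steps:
s(v) = -28 (s(v) = 7*(-4) = -28)
l(u, W) = 4*u
H(P, X) = -112 (H(P, X) = 4*(-28) = -112)
(2487 - 3896)/(3206 + (H(-33, -27)/1028 - 339/(-488))) = (2487 - 3896)/(3206 + (-112/1028 - 339/(-488))) = -1409/(3206 + (-112*1/1028 - 339*(-1/488))) = -1409/(3206 + (-28/257 + 339/488)) = -1409/(3206 + 73459/125416) = -1409/402157155/125416 = -1409*125416/402157155 = -176711144/402157155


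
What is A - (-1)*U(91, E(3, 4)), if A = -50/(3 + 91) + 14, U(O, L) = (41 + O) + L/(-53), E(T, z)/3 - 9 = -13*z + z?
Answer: 367860/2491 ≈ 147.68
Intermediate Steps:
E(T, z) = 27 - 36*z (E(T, z) = 27 + 3*(-13*z + z) = 27 + 3*(-12*z) = 27 - 36*z)
U(O, L) = 41 + O - L/53 (U(O, L) = (41 + O) + L*(-1/53) = (41 + O) - L/53 = 41 + O - L/53)
A = 633/47 (A = -50/94 + 14 = (1/94)*(-50) + 14 = -25/47 + 14 = 633/47 ≈ 13.468)
A - (-1)*U(91, E(3, 4)) = 633/47 - (-1)*(41 + 91 - (27 - 36*4)/53) = 633/47 - (-1)*(41 + 91 - (27 - 144)/53) = 633/47 - (-1)*(41 + 91 - 1/53*(-117)) = 633/47 - (-1)*(41 + 91 + 117/53) = 633/47 - (-1)*7113/53 = 633/47 - 1*(-7113/53) = 633/47 + 7113/53 = 367860/2491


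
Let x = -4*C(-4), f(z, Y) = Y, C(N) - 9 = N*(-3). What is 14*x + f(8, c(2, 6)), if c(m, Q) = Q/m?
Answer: -1173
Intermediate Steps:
C(N) = 9 - 3*N (C(N) = 9 + N*(-3) = 9 - 3*N)
x = -84 (x = -4*(9 - 3*(-4)) = -4*(9 + 12) = -4*21 = -84)
14*x + f(8, c(2, 6)) = 14*(-84) + 6/2 = -1176 + 6*(½) = -1176 + 3 = -1173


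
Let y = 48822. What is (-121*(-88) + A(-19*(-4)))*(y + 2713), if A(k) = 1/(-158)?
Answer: 86701607905/158 ≈ 5.4874e+8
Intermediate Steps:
A(k) = -1/158
(-121*(-88) + A(-19*(-4)))*(y + 2713) = (-121*(-88) - 1/158)*(48822 + 2713) = (10648 - 1/158)*51535 = (1682383/158)*51535 = 86701607905/158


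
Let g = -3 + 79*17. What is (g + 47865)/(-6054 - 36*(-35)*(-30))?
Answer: -49205/43854 ≈ -1.1220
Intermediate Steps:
g = 1340 (g = -3 + 1343 = 1340)
(g + 47865)/(-6054 - 36*(-35)*(-30)) = (1340 + 47865)/(-6054 - 36*(-35)*(-30)) = 49205/(-6054 + 1260*(-30)) = 49205/(-6054 - 37800) = 49205/(-43854) = 49205*(-1/43854) = -49205/43854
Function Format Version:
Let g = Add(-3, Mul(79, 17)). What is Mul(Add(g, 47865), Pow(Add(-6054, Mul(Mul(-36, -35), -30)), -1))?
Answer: Rational(-49205, 43854) ≈ -1.1220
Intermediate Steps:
g = 1340 (g = Add(-3, 1343) = 1340)
Mul(Add(g, 47865), Pow(Add(-6054, Mul(Mul(-36, -35), -30)), -1)) = Mul(Add(1340, 47865), Pow(Add(-6054, Mul(Mul(-36, -35), -30)), -1)) = Mul(49205, Pow(Add(-6054, Mul(1260, -30)), -1)) = Mul(49205, Pow(Add(-6054, -37800), -1)) = Mul(49205, Pow(-43854, -1)) = Mul(49205, Rational(-1, 43854)) = Rational(-49205, 43854)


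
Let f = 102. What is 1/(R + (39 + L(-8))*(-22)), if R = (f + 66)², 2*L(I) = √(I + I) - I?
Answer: 13639/372045610 + 11*I/186022805 ≈ 3.6659e-5 + 5.9133e-8*I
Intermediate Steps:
L(I) = -I/2 + √2*√I/2 (L(I) = (√(I + I) - I)/2 = (√(2*I) - I)/2 = (√2*√I - I)/2 = (-I + √2*√I)/2 = -I/2 + √2*√I/2)
R = 28224 (R = (102 + 66)² = 168² = 28224)
1/(R + (39 + L(-8))*(-22)) = 1/(28224 + (39 + (-½*(-8) + √2*√(-8)/2))*(-22)) = 1/(28224 + (39 + (4 + √2*(2*I*√2)/2))*(-22)) = 1/(28224 + (39 + (4 + 2*I))*(-22)) = 1/(28224 + (43 + 2*I)*(-22)) = 1/(28224 + (-946 - 44*I)) = 1/(27278 - 44*I) = (27278 + 44*I)/744091220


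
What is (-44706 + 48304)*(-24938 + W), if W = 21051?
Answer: -13985426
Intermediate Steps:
(-44706 + 48304)*(-24938 + W) = (-44706 + 48304)*(-24938 + 21051) = 3598*(-3887) = -13985426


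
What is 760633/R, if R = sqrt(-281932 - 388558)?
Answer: -760633*I*sqrt(670490)/670490 ≈ -928.92*I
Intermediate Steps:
R = I*sqrt(670490) (R = sqrt(-670490) = I*sqrt(670490) ≈ 818.83*I)
760633/R = 760633/((I*sqrt(670490))) = 760633*(-I*sqrt(670490)/670490) = -760633*I*sqrt(670490)/670490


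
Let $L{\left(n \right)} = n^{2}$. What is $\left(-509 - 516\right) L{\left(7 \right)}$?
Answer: $-50225$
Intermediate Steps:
$\left(-509 - 516\right) L{\left(7 \right)} = \left(-509 - 516\right) 7^{2} = \left(-509 - 516\right) 49 = \left(-1025\right) 49 = -50225$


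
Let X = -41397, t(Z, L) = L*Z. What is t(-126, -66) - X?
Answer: 49713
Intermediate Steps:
t(-126, -66) - X = -66*(-126) - 1*(-41397) = 8316 + 41397 = 49713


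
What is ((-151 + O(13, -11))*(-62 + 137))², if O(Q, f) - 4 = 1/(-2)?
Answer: 489515625/4 ≈ 1.2238e+8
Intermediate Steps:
O(Q, f) = 7/2 (O(Q, f) = 4 + 1/(-2) = 4 - ½ = 7/2)
((-151 + O(13, -11))*(-62 + 137))² = ((-151 + 7/2)*(-62 + 137))² = (-295/2*75)² = (-22125/2)² = 489515625/4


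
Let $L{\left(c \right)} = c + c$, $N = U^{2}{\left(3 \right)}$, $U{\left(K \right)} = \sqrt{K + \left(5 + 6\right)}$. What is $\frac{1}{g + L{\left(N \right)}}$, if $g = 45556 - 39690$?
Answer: $\frac{1}{5894} \approx 0.00016966$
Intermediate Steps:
$U{\left(K \right)} = \sqrt{11 + K}$ ($U{\left(K \right)} = \sqrt{K + 11} = \sqrt{11 + K}$)
$g = 5866$ ($g = 45556 - 39690 = 5866$)
$N = 14$ ($N = \left(\sqrt{11 + 3}\right)^{2} = \left(\sqrt{14}\right)^{2} = 14$)
$L{\left(c \right)} = 2 c$
$\frac{1}{g + L{\left(N \right)}} = \frac{1}{5866 + 2 \cdot 14} = \frac{1}{5866 + 28} = \frac{1}{5894}$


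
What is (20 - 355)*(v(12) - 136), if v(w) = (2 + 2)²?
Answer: 40200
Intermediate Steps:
v(w) = 16 (v(w) = 4² = 16)
(20 - 355)*(v(12) - 136) = (20 - 355)*(16 - 136) = -335*(-120) = 40200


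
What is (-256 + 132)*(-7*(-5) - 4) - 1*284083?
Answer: -287927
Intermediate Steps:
(-256 + 132)*(-7*(-5) - 4) - 1*284083 = -124*(35 - 4) - 284083 = -124*31 - 284083 = -3844 - 284083 = -287927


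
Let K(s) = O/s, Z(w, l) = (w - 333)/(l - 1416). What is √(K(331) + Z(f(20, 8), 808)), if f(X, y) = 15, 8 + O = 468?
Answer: √1210437541/25156 ≈ 1.3830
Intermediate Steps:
O = 460 (O = -8 + 468 = 460)
Z(w, l) = (-333 + w)/(-1416 + l)
K(s) = 460/s
√(K(331) + Z(f(20, 8), 808)) = √(460/331 + (-333 + 15)/(-1416 + 808)) = √(460*(1/331) - 318/(-608)) = √(460/331 - 1/608*(-318)) = √(460/331 + 159/304) = √(192469/100624) = √1210437541/25156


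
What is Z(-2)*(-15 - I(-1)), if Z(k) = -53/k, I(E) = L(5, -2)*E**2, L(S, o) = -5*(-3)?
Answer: -795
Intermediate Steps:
L(S, o) = 15
I(E) = 15*E**2
Z(-2)*(-15 - I(-1)) = (-53/(-2))*(-15 - 15*(-1)**2) = (-53*(-1/2))*(-15 - 15) = 53*(-15 - 1*15)/2 = 53*(-15 - 15)/2 = (53/2)*(-30) = -795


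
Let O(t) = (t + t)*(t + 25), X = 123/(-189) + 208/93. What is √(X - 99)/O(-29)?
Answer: 5*I*√1651370/151032 ≈ 0.042543*I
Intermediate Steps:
X = 3097/1953 (X = 123*(-1/189) + 208*(1/93) = -41/63 + 208/93 = 3097/1953 ≈ 1.5858)
O(t) = 2*t*(25 + t) (O(t) = (2*t)*(25 + t) = 2*t*(25 + t))
√(X - 99)/O(-29) = √(3097/1953 - 99)/((2*(-29)*(25 - 29))) = √(-190250/1953)/((2*(-29)*(-4))) = (5*I*√1651370/651)/232 = (5*I*√1651370/651)*(1/232) = 5*I*√1651370/151032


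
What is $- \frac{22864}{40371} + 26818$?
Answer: $\frac{1082646614}{40371} \approx 26817.0$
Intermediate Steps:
$- \frac{22864}{40371} + 26818 = \frac{1082646614}{40371}$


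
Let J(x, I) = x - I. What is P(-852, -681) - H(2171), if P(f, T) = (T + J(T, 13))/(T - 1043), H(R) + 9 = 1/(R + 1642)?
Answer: 64403659/6573612 ≈ 9.7973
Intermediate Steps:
H(R) = -9 + 1/(1642 + R) (H(R) = -9 + 1/(R + 1642) = -9 + 1/(1642 + R))
P(f, T) = (-13 + 2*T)/(-1043 + T) (P(f, T) = (T + (T - 1*13))/(T - 1043) = (T + (T - 13))/(-1043 + T) = (T + (-13 + T))/(-1043 + T) = (-13 + 2*T)/(-1043 + T))
P(-852, -681) - H(2171) = (-13 + 2*(-681))/(-1043 - 681) - (-14777 - 9*2171)/(1642 + 2171) = (-13 - 1362)/(-1724) - (-14777 - 19539)/3813 = -1/1724*(-1375) - (-34316)/3813 = 1375/1724 - 1*(-34316/3813) = 1375/1724 + 34316/3813 = 64403659/6573612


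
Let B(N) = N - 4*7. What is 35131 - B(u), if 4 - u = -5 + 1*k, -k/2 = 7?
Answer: 35136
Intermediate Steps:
k = -14 (k = -2*7 = -14)
u = 23 (u = 4 - (-5 + 1*(-14)) = 4 - (-5 - 14) = 4 - 1*(-19) = 4 + 19 = 23)
B(N) = -28 + N (B(N) = N - 28 = -28 + N)
35131 - B(u) = 35131 - (-28 + 23) = 35131 - 1*(-5) = 35131 + 5 = 35136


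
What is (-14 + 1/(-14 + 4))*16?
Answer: -1128/5 ≈ -225.60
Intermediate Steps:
(-14 + 1/(-14 + 4))*16 = (-14 + 1/(-10))*16 = (-14 - 1/10)*16 = -141/10*16 = -1128/5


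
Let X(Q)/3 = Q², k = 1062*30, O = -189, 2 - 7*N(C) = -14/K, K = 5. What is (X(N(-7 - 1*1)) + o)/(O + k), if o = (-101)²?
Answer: 12497953/38796975 ≈ 0.32214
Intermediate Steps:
N(C) = 24/35 (N(C) = 2/7 - (-2)/5 = 2/7 - ⅐*(-14/5) = 2/7 + ⅖ = 24/35)
o = 10201
k = 31860
X(Q) = 3*Q²
(X(N(-7 - 1*1)) + o)/(O + k) = (3*(24/35)² + 10201)/(-189 + 31860) = (3*(576/1225) + 10201)/31671 = (1728/1225 + 10201)*(1/31671) = (12497953/1225)*(1/31671) = 12497953/38796975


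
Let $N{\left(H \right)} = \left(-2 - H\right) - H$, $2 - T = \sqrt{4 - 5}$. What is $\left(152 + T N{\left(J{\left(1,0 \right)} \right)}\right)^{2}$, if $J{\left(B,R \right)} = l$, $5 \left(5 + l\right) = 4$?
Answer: $\frac{677952}{25} - \frac{52736 i}{25} \approx 27118.0 - 2109.4 i$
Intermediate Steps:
$l = - \frac{21}{5}$ ($l = -5 + \frac{1}{5} \cdot 4 = -5 + \frac{4}{5} = - \frac{21}{5} \approx -4.2$)
$J{\left(B,R \right)} = - \frac{21}{5}$
$T = 2 - i$ ($T = 2 - \sqrt{4 - 5} = 2 - \sqrt{-1} = 2 - i \approx 2.0 - 1.0 i$)
$N{\left(H \right)} = -2 - 2 H$
$\left(152 + T N{\left(J{\left(1,0 \right)} \right)}\right)^{2} = \left(152 + \left(2 - i\right) \left(-2 - - \frac{42}{5}\right)\right)^{2} = \left(152 + \left(2 - i\right) \left(-2 + \frac{42}{5}\right)\right)^{2} = \left(152 + \left(2 - i\right) \frac{32}{5}\right)^{2} = \left(152 + \left(\frac{64}{5} - \frac{32 i}{5}\right)\right)^{2} = \left(\frac{824}{5} - \frac{32 i}{5}\right)^{2}$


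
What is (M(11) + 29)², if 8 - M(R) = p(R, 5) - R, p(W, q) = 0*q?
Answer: 2304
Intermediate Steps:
p(W, q) = 0
M(R) = 8 + R (M(R) = 8 - (0 - R) = 8 - (-1)*R = 8 + R)
(M(11) + 29)² = ((8 + 11) + 29)² = (19 + 29)² = 48² = 2304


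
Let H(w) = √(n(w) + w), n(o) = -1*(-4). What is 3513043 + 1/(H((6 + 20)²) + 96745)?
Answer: 6576131479327716/1871918869 - 2*√170/9359594345 ≈ 3.5130e+6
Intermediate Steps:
n(o) = 4
H(w) = √(4 + w)
3513043 + 1/(H((6 + 20)²) + 96745) = 3513043 + 1/(√(4 + (6 + 20)²) + 96745) = 3513043 + 1/(√(4 + 26²) + 96745) = 3513043 + 1/(√(4 + 676) + 96745) = 3513043 + 1/(√680 + 96745) = 3513043 + 1/(2*√170 + 96745) = 3513043 + 1/(96745 + 2*√170)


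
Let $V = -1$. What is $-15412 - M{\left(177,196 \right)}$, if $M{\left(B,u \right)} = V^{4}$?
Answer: $-15413$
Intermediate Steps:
$M{\left(B,u \right)} = 1$ ($M{\left(B,u \right)} = \left(-1\right)^{4} = 1$)
$-15412 - M{\left(177,196 \right)} = -15412 - 1 = -15413$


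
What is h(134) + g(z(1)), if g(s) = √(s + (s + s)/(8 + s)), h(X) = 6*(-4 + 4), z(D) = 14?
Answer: 2*√462/11 ≈ 3.9080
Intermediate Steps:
h(X) = 0 (h(X) = 6*0 = 0)
g(s) = √(s + 2*s/(8 + s)) (g(s) = √(s + (2*s)/(8 + s)) = √(s + 2*s/(8 + s)))
h(134) + g(z(1)) = 0 + √(14*(10 + 14)/(8 + 14)) = 0 + √(14*24/22) = 0 + √(14*(1/22)*24) = 0 + √(168/11) = 0 + 2*√462/11 = 2*√462/11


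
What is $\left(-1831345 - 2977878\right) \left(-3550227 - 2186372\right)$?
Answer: $27588583852577$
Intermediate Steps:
$\left(-1831345 - 2977878\right) \left(-3550227 - 2186372\right) = \left(-4809223\right) \left(-5736599\right) = 27588583852577$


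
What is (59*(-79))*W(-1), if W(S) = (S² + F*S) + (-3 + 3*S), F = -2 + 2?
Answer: 23305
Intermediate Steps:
F = 0
W(S) = -3 + S² + 3*S (W(S) = (S² + 0*S) + (-3 + 3*S) = (S² + 0) + (-3 + 3*S) = S² + (-3 + 3*S) = -3 + S² + 3*S)
(59*(-79))*W(-1) = (59*(-79))*(-3 + (-1)² + 3*(-1)) = -4661*(-3 + 1 - 3) = -4661*(-5) = 23305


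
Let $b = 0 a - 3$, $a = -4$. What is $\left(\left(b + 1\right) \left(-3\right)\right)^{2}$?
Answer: $36$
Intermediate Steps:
$b = -3$ ($b = 0 \left(-4\right) - 3 = 0 - 3 = -3$)
$\left(\left(b + 1\right) \left(-3\right)\right)^{2} = \left(\left(-3 + 1\right) \left(-3\right)\right)^{2} = \left(\left(-2\right) \left(-3\right)\right)^{2} = 6^{2} = 36$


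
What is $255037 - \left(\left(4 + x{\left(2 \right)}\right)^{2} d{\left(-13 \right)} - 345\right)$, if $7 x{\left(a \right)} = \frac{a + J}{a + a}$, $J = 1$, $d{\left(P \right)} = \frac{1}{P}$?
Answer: $\frac{2602866569}{10192} \approx 2.5538 \cdot 10^{5}$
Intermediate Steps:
$x{\left(a \right)} = \frac{1 + a}{14 a}$ ($x{\left(a \right)} = \frac{\left(a + 1\right) \frac{1}{a + a}}{7} = \frac{\left(1 + a\right) \frac{1}{2 a}}{7} = \frac{\frac{1}{2} \frac{1}{a} \left(1 + a\right)}{7} = \frac{1 + a}{14 a}$)
$255037 - \left(\left(4 + x{\left(2 \right)}\right)^{2} d{\left(-13 \right)} - 345\right) = 255037 - \left(\frac{\left(4 + \frac{1 + 2}{14 \cdot 2}\right)^{2}}{-13} - 345\right) = 255037 - \left(\left(4 + \frac{1}{14} \cdot \frac{1}{2} \cdot 3\right)^{2} \left(- \frac{1}{13}\right) - 345\right) = 255037 - \left(\left(4 + \frac{3}{28}\right)^{2} \left(- \frac{1}{13}\right) - 345\right) = 255037 - \left(\left(\frac{115}{28}\right)^{2} \left(- \frac{1}{13}\right) - 345\right) = 255037 - \left(\frac{13225}{784} \left(- \frac{1}{13}\right) - 345\right) = 255037 - \left(- \frac{13225}{10192} - 345\right) = 255037 - - \frac{3529465}{10192} = 255037 + \frac{3529465}{10192} = \frac{2602866569}{10192}$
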